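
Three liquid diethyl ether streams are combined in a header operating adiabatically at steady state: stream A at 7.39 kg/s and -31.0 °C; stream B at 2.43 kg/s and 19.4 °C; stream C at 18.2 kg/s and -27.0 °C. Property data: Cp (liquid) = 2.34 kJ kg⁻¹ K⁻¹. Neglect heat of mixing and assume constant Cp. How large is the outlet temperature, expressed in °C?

T_out = -24.0 °C

No heat crosses the boundary, so H_out = H_in.
T_out = Σ ṁᵢCp,ᵢTᵢ / Σ ṁᵢCp,ᵢ
      = -1575.6 / 65.567 = -24.031 °C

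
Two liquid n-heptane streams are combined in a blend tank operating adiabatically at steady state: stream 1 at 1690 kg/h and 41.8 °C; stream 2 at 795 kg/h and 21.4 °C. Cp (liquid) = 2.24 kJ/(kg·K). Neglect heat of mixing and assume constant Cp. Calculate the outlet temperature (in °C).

T_out = 35.3 °C

No heat crosses the boundary, so H_out = H_in.
Σ ṁᵢCp,ᵢTᵢ = 1690×2.24×41.8 + 795×2.24×21.4 = 196350
Σ ṁᵢCp,ᵢ = 1690×2.24 + 795×2.24 = 5566.4
T_out = 196350 / 5566.4 = 35.274 °C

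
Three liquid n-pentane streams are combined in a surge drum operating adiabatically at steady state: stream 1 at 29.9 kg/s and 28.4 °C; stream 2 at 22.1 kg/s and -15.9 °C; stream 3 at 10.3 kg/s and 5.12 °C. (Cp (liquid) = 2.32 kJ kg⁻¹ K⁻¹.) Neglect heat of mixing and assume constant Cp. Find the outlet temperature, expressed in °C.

No heat crosses the boundary, so H_out = H_in.
T_out = Σ ṁᵢCp,ᵢTᵢ / Σ ṁᵢCp,ᵢ
      = 1277.2 / 144.54 = 8.8364 °C

T_out = 8.84 °C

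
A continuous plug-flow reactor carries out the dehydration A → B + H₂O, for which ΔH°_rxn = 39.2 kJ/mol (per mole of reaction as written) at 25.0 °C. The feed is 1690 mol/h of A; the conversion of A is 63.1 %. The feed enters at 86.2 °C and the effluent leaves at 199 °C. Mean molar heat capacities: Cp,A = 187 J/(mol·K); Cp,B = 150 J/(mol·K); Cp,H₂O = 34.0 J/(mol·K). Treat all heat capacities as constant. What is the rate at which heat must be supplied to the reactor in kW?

Extent of reaction ξ = 0.631 × 1690 = 1066.4 mol/h
Reaction term: ξ·ΔH°_rxn = 1066.4 × 39.2 = 41802 kJ/h
Sensible, feed 86.2→25 °C: -19341 kJ/h
Outlet flows (mol/h): A 623.61, B 1066.4, H₂O 1066.4
Sensible, products 25→199 °C: 54433 kJ/h
Q = ΔH = 76894 kJ/h = 21.359 kW
Heat supplied = 21.359 kW

Q_in = 21.4 kW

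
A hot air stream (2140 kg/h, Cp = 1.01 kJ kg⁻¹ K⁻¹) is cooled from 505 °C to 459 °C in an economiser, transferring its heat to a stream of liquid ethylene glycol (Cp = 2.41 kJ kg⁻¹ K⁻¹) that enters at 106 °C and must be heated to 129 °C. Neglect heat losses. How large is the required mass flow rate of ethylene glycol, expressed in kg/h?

Heat released by hot stream: Q = 2140 × 1.01 × (505 − 459) = 99424 kJ/h
Energy balance on cold side (adiabatic exchanger): Q = ṁ_c·Cp_c·(T_c,out − T_c,in)
ṁ_c = 99424 / [2.41 × (129 − 106)] = 1793.7 kg/h

ṁ_c = 1790 kg/h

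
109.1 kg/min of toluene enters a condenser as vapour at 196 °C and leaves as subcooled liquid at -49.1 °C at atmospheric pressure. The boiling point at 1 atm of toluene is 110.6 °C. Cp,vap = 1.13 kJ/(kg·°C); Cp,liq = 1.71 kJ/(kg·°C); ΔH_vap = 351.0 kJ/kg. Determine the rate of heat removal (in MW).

vapour 196→110.6 °C: -96.502 kJ/kg
condensation at 110.6 °C: -351 kJ/kg
liquid 110.6→-49.1 °C: -273.09 kJ/kg
Δh = -96.502 + -351 + -273.09 = -720.59 kJ/kg
Q = ṁ·Δh = 109.1 kg/min × -720.59 kJ/kg = -78616 kJ/min
|Q| = 1310.3 kW = 1.3103 MW

Q_c = 1.31 MW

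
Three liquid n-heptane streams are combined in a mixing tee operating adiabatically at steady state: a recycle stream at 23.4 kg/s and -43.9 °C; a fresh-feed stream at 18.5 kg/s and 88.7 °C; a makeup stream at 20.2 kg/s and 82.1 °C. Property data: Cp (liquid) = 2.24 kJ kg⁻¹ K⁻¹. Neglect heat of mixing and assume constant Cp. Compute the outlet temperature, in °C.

T_out = 36.6 °C

No heat crosses the boundary, so H_out = H_in.
T_out = Σ ṁᵢCp,ᵢTᵢ / Σ ṁᵢCp,ᵢ
      = 5089.5 / 139.1 = 36.588 °C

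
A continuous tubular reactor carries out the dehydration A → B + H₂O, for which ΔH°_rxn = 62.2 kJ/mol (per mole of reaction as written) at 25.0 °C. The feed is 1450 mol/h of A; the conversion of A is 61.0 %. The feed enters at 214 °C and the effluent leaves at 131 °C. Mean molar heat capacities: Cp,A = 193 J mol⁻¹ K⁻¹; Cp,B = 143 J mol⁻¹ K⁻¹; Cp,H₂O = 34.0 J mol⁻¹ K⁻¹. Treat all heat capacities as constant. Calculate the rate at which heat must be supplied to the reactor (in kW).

Extent of reaction ξ = 0.610 × 1450 = 884.5 mol/h
Reaction term: ξ·ΔH°_rxn = 884.5 × 62.2 = 55016 kJ/h
Sensible, feed 214→25 °C: -52892 kJ/h
Outlet flows (mol/h): A 565.5, B 884.5, H₂O 884.5
Sensible, products 25→131 °C: 28164 kJ/h
Q = ΔH = 30288 kJ/h = 8.4134 kW
Heat supplied = 8.4134 kW

Q_in = 8.41 kW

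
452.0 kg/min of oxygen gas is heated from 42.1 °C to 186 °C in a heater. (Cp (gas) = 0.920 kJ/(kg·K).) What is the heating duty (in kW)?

Q = 997 kW

Q = ṁ·Cp·ΔT = 452.0 × 0.920 × (186 − 42.1) = 59839 kJ/min
Converting: 59839 / 60 s = 997.32 kW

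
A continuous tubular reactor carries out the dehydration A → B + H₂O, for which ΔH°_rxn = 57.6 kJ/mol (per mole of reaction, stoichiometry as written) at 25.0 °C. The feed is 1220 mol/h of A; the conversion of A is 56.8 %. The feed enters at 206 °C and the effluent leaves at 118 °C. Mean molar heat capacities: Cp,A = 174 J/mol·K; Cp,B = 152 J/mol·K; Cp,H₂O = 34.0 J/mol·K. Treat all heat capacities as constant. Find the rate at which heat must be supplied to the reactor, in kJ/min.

Q_in = 367 kJ/min

Extent of reaction ξ = 0.568 × 1220 = 692.96 mol/h
Reaction term: ξ·ΔH°_rxn = 692.96 × 57.6 = 39914 kJ/h
Sensible, feed 206→25 °C: -38423 kJ/h
Outlet flows (mol/h): A 527.04, B 692.96, H₂O 692.96
Sensible, products 25→118 °C: 20515 kJ/h
Q = ΔH = 22007 kJ/h = 6.1131 kW
Heat supplied = 366.79 kJ/min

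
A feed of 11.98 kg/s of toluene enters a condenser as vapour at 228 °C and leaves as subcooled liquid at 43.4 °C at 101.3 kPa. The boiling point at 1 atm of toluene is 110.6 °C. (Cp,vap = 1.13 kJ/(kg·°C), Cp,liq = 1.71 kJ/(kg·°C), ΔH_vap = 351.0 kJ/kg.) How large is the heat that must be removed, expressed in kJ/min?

vapour 228→110.6 °C: -132.66 kJ/kg
condensation at 110.6 °C: -351 kJ/kg
liquid 110.6→43.4 °C: -114.91 kJ/kg
Δh = -132.66 + -351 + -114.91 = -598.57 kJ/kg
Q = ṁ·Δh = 11.98 kg/s × -598.57 kJ/kg = -7170.9 kJ/s
|Q| = 7170.9 kW = 430250 kJ/min

Q_c = 430000 kJ/min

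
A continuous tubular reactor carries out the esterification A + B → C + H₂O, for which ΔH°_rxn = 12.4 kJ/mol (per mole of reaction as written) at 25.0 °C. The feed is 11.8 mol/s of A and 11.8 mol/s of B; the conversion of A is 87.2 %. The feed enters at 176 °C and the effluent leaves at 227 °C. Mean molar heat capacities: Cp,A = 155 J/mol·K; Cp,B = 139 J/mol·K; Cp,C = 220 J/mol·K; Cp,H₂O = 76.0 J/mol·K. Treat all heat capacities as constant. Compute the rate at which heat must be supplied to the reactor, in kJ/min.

Q_in = 18500 kJ/min

Extent of reaction ξ = 0.872 × 11.8 = 10.29 mol/s
Reaction term: ξ·ΔH°_rxn = 10.29 × 12.4 = 127.59 kJ/s
Sensible, feed 176→25 °C: -523.85 kJ/s
Outlet flows (mol/s): A 1.5104, B 1.5104, C 10.29, H₂O 10.29
Sensible, products 25→227 °C: 704.94 kJ/s
Q = ΔH = 308.68 kJ/s = 308.68 kW
Heat supplied = 18521 kJ/min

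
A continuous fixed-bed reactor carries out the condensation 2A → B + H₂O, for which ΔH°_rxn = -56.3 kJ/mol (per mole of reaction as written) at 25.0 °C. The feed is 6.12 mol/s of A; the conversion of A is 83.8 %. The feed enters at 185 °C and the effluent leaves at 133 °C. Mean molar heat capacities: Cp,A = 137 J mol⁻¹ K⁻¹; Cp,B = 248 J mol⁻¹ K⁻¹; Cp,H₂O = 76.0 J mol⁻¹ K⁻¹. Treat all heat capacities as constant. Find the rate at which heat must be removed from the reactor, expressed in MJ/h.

Extent of reaction ξ = 0.838 × 6.12 / 2 = 2.5643 mol/s
Reaction term: ξ·ΔH°_rxn = 2.5643 × -56.3 = -144.37 kJ/s
Sensible, feed 185→25 °C: -134.15 kJ/s
Outlet flows (mol/s): A 0.99144, B 2.5643, H₂O 2.5643
Sensible, products 25→133 °C: 104.4 kJ/s
Q = ΔH = -174.12 kJ/s = -174.12 kW
Heat removed = 626.83 MJ/h

Q_out = 627 MJ/h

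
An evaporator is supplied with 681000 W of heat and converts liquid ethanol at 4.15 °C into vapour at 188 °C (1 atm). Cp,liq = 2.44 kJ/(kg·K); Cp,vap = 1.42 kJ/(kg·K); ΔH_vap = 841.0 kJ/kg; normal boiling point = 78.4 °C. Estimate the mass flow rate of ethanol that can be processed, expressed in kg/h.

Δh = 2.44×(78.4−4.15) + 841.0 + 1.42×(188−78.4) = 1177.8 kJ/kg
Q = 681000 W = 681 kJ/s = 2.4516e+06 kJ/h
ṁ = Q/Δh = 2.4516e+06 / 1177.8 = 2081.5 kg/h

ṁ = 2080 kg/h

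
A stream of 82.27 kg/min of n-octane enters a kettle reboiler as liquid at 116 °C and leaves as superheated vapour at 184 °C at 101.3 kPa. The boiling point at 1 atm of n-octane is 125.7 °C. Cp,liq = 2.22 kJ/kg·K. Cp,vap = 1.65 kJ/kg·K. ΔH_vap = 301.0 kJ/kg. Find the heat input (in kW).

Q = 574 kW

liquid 116→125.7 °C: 21.534 kJ/kg
vaporisation at 125.7 °C: 301 kJ/kg
vapour 125.7→184 °C: 96.195 kJ/kg
Δh = 21.534 + 301 + 96.195 = 418.73 kJ/kg
Q = ṁ·Δh = 82.27 kg/min × 418.73 kJ/kg = 34449 kJ/min
|Q| = 574.15 kW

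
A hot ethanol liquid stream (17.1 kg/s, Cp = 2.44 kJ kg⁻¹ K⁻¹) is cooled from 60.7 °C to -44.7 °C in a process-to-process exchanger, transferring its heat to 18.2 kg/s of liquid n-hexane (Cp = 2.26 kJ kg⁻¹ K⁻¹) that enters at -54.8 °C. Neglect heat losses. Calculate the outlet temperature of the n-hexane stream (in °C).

T_c,out = 52.1 °C

Heat released by hot stream: Q = 17.1 × 2.44 × (60.7 − -44.7) = 4397.7 kJ/s
Energy balance on cold side (adiabatic exchanger): Q = ṁ_c·Cp_c·(T_c,out − T_c,in)
T_c,out = -54.8 + 4397.7/(18.2 × 2.26) = 52.117 °C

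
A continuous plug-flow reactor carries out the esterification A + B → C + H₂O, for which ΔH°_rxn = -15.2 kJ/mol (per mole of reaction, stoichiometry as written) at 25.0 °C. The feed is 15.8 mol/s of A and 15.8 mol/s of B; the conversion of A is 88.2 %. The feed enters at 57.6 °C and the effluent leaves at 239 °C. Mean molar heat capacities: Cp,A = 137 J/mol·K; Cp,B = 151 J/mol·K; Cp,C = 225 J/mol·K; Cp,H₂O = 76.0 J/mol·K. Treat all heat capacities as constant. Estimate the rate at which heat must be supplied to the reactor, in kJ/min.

Q_in = 39100 kJ/min

Extent of reaction ξ = 0.882 × 15.8 = 13.936 mol/s
Reaction term: ξ·ΔH°_rxn = 13.936 × -15.2 = -211.82 kJ/s
Sensible, feed 57.6→25 °C: -148.34 kJ/s
Outlet flows (mol/s): A 1.8644, B 1.8644, C 13.936, H₂O 13.936
Sensible, products 25→239 °C: 1012.6 kJ/s
Q = ΔH = 652.39 kJ/s = 652.39 kW
Heat supplied = 39143 kJ/min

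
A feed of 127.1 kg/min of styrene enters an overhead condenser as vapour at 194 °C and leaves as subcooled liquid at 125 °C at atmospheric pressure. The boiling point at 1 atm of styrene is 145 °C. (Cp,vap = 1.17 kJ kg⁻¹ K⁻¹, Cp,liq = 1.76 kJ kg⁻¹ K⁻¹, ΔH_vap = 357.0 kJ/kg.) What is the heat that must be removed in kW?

Q_c = 952 kW

vapour 194→145 °C: -57.33 kJ/kg
condensation at 145 °C: -357 kJ/kg
liquid 145→125 °C: -35.2 kJ/kg
Δh = -57.33 + -357 + -35.2 = -449.53 kJ/kg
Q = ṁ·Δh = 127.1 kg/min × -449.53 kJ/kg = -57135 kJ/min
|Q| = 952.25 kW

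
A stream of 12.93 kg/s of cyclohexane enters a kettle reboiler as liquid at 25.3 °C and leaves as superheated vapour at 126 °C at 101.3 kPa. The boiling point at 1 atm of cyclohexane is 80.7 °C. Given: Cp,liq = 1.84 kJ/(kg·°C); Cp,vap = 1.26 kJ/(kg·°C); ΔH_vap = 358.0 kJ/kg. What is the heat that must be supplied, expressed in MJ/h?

liquid 25.3→80.7 °C: 101.94 kJ/kg
vaporisation at 80.7 °C: 358 kJ/kg
vapour 80.7→126 °C: 57.078 kJ/kg
Δh = 101.94 + 358 + 57.078 = 517.01 kJ/kg
Q = ṁ·Δh = 12.93 kg/s × 517.01 kJ/kg = 6685 kJ/s
|Q| = 6685 kW = 24066 MJ/h

Q = 24100 MJ/h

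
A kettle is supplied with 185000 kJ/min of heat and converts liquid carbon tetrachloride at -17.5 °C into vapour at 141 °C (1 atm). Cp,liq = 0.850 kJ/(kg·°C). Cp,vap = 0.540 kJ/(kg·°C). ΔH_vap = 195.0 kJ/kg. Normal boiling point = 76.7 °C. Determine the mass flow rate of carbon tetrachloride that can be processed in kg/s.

Δh = 0.850×(76.7−-17.5) + 195.0 + 0.540×(141−76.7) = 309.79 kJ/kg
Q = 185000 kJ/min = 3083.3 kJ/s = 3083.3 kJ/s
ṁ = Q/Δh = 3083.3 / 309.79 = 9.9529 kg/s

ṁ = 9.95 kg/s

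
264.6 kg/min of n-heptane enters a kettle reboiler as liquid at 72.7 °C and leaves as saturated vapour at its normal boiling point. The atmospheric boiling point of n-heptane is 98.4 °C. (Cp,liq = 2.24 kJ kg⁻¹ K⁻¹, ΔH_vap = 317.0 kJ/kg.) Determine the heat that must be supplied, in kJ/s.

Q = 1650 kJ/s

liquid 72.7→98.4 °C: 57.568 kJ/kg
vaporisation at 98.4 °C: 317 kJ/kg
Δh = 57.568 + 317 = 374.57 kJ/kg
Q = ṁ·Δh = 264.6 kg/min × 374.57 kJ/kg = 99111 kJ/min
|Q| = 1651.8 kW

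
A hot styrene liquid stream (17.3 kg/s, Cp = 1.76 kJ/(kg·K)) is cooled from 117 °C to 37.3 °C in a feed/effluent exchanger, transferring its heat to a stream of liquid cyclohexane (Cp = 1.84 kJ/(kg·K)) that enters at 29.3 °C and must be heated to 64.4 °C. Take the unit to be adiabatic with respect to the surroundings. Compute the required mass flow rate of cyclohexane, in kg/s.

ṁ_c = 37.6 kg/s

Heat released by hot stream: Q = 17.3 × 1.76 × (117 − 37.3) = 2426.7 kJ/s
Energy balance on cold side (adiabatic exchanger): Q = ṁ_c·Cp_c·(T_c,out − T_c,in)
ṁ_c = 2426.7 / [1.84 × (64.4 − 29.3)] = 37.574 kg/s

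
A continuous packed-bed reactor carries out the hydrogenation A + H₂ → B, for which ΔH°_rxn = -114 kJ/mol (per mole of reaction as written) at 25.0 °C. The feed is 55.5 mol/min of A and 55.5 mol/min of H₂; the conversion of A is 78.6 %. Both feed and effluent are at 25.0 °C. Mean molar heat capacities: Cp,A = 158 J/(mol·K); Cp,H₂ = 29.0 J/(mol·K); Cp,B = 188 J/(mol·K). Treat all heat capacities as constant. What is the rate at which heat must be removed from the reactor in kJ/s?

Extent of reaction ξ = 0.786 × 55.5 = 43.623 mol/min
Reaction term: ξ·ΔH°_rxn = 43.623 × -114 = -4973 kJ/min
Q = ΔH = -4973 kJ/min = -82.884 kW
Heat removed = 82.884 kJ/s

Q_out = 82.9 kJ/s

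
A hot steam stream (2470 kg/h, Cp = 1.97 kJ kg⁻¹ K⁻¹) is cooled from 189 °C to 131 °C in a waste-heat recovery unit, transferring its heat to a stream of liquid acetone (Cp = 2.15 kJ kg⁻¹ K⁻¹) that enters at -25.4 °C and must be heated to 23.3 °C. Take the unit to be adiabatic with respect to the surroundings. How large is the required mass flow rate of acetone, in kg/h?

Heat released by hot stream: Q = 2470 × 1.97 × (189 − 131) = 282220 kJ/h
Energy balance on cold side (adiabatic exchanger): Q = ṁ_c·Cp_c·(T_c,out − T_c,in)
ṁ_c = 282220 / [2.15 × (23.3 − -25.4)] = 2695.4 kg/h

ṁ_c = 2700 kg/h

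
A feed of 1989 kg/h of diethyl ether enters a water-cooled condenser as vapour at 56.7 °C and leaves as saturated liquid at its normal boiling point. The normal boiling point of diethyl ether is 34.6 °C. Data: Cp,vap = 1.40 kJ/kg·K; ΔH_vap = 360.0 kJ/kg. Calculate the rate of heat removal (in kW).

vapour 56.7→34.6 °C: -30.94 kJ/kg
condensation at 34.6 °C: -360 kJ/kg
Δh = -30.94 + -360 = -390.94 kJ/kg
Q = ṁ·Δh = 1989 kg/h × -390.94 kJ/kg = -777580 kJ/h
|Q| = 215.99 kW

Q_c = 216 kW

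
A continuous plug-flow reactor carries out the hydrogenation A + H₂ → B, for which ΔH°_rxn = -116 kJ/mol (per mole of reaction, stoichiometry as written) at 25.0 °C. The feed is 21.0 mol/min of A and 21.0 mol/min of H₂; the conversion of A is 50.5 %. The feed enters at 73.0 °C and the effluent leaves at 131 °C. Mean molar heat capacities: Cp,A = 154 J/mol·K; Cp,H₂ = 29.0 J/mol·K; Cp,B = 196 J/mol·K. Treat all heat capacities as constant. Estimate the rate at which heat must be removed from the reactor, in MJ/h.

Q_out = 59.6 MJ/h

Extent of reaction ξ = 0.505 × 21.0 = 10.605 mol/min
Reaction term: ξ·ΔH°_rxn = 10.605 × -116 = -1230.2 kJ/min
Sensible, feed 73.0→25 °C: -184.46 kJ/min
Outlet flows (mol/min): A 10.395, H₂ 10.395, B 10.605
Sensible, products 25→131 °C: 421.97 kJ/min
Q = ΔH = -992.67 kJ/min = -16.545 kW
Heat removed = 59.56 MJ/h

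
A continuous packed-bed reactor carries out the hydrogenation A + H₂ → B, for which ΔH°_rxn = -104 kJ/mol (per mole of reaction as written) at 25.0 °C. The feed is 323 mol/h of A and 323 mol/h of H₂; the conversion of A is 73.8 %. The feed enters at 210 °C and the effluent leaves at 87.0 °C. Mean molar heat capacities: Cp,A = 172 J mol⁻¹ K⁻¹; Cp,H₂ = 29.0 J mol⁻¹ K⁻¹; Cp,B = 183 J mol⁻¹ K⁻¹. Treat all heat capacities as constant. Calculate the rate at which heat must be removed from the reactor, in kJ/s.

Q_out = 9.18 kJ/s

Extent of reaction ξ = 0.738 × 323 = 238.37 mol/h
Reaction term: ξ·ΔH°_rxn = 238.37 × -104 = -24791 kJ/h
Sensible, feed 210→25 °C: -12011 kJ/h
Outlet flows (mol/h): A 84.626, H₂ 84.626, B 238.37
Sensible, products 25→87.0 °C: 3759.2 kJ/h
Q = ΔH = -33042 kJ/h = -9.1785 kW
Heat removed = 9.1785 kJ/s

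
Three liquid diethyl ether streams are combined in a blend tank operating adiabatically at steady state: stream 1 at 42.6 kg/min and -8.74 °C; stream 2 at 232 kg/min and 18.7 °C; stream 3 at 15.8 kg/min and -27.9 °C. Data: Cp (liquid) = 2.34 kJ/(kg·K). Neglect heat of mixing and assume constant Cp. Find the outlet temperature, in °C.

Adiabatic, steady state ⇒ Σ ṁᵢCp,ᵢ(T_out − Tᵢ) = 0
T_out = Σ ṁᵢCp,ᵢTᵢ / Σ ṁᵢCp,ᵢ
      = 8249.1 / 679.54 = 12.139 °C

T_out = 12.1 °C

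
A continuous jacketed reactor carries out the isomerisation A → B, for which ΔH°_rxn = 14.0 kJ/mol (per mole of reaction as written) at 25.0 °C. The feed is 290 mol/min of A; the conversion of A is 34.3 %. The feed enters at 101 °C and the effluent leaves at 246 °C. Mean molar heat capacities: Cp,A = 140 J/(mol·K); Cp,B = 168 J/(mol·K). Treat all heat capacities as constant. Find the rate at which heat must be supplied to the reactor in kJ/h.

Extent of reaction ξ = 0.343 × 290 = 99.47 mol/min
Reaction term: ξ·ΔH°_rxn = 99.47 × 14.0 = 1392.6 kJ/min
Sensible, feed 101→25 °C: -3085.6 kJ/min
Outlet flows (mol/min): A 190.53, B 99.47
Sensible, products 25→246 °C: 9588.1 kJ/min
Q = ΔH = 7895.1 kJ/min = 131.59 kW
Heat supplied = 473710 kJ/h

Q_in = 474000 kJ/h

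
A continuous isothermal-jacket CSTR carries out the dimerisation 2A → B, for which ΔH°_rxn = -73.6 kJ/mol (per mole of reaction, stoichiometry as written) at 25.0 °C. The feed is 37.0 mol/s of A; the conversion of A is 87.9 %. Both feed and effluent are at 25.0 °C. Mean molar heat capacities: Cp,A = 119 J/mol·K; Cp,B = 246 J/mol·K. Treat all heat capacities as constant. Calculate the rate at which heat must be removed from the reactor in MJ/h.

Extent of reaction ξ = 0.879 × 37.0 / 2 = 16.262 mol/s
Reaction term: ξ·ΔH°_rxn = 16.262 × -73.6 = -1196.8 kJ/s
Q = ΔH = -1196.8 kJ/s = -1196.8 kW
Heat removed = 4308.6 MJ/h

Q_out = 4310 MJ/h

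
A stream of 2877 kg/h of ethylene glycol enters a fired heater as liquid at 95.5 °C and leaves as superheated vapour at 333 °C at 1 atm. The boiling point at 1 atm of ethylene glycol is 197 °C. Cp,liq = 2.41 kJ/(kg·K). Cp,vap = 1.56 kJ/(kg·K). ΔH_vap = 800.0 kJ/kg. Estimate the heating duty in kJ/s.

Q = 1000 kJ/s

liquid 95.5→197 °C: 244.62 kJ/kg
vaporisation at 197 °C: 800 kJ/kg
vapour 197→333 °C: 212.16 kJ/kg
Δh = 244.62 + 800 + 212.16 = 1256.8 kJ/kg
Q = ṁ·Δh = 2877 kg/h × 1256.8 kJ/kg = 3.6157e+06 kJ/h
|Q| = 1004.4 kW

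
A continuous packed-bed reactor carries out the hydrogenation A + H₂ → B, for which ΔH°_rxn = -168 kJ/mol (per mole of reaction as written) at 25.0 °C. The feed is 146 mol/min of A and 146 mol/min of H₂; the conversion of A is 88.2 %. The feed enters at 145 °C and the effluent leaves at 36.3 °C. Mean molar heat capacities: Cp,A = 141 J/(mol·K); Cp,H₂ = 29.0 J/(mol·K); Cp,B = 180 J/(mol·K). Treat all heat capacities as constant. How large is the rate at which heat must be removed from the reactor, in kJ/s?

Extent of reaction ξ = 0.882 × 146 = 128.77 mol/min
Reaction term: ξ·ΔH°_rxn = 128.77 × -168 = -21634 kJ/min
Sensible, feed 145→25 °C: -2978.4 kJ/min
Outlet flows (mol/min): A 17.228, H₂ 17.228, B 128.77
Sensible, products 25→36.3 °C: 295.02 kJ/min
Q = ΔH = -24317 kJ/min = -405.28 kW
Heat removed = 405.28 kJ/s

Q_out = 405 kJ/s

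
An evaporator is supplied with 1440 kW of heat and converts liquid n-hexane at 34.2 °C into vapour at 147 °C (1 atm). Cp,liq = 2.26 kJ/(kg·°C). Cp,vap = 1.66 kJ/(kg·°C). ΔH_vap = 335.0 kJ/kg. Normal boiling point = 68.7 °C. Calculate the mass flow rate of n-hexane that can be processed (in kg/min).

ṁ = 159 kg/min

Δh = 2.26×(68.7−34.2) + 335.0 + 1.66×(147−68.7) = 542.95 kJ/kg
Q = 1440 kW = 1440 kJ/s = 86400 kJ/min
ṁ = Q/Δh = 86400 / 542.95 = 159.13 kg/min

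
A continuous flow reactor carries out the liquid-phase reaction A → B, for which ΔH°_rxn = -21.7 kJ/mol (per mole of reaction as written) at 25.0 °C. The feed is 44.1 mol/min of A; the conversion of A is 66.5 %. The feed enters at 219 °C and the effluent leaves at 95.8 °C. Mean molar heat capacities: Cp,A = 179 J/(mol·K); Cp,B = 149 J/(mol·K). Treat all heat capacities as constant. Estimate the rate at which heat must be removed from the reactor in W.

Q_out = 27900 W

Extent of reaction ξ = 0.665 × 44.1 = 29.327 mol/min
Reaction term: ξ·ΔH°_rxn = 29.327 × -21.7 = -636.39 kJ/min
Sensible, feed 219→25 °C: -1531.4 kJ/min
Outlet flows (mol/min): A 14.773, B 29.327
Sensible, products 25→95.8 °C: 496.6 kJ/min
Q = ΔH = -1671.2 kJ/min = -27.853 kW
Heat removed = 27853 W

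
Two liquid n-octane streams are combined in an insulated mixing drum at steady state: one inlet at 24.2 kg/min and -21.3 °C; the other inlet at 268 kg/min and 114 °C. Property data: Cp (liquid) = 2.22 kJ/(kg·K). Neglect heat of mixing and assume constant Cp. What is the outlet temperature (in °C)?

T_out = 103 °C

Adiabatic, steady state ⇒ Σ ṁᵢCp,ᵢ(T_out − Tᵢ) = 0
Σ ṁᵢCp,ᵢTᵢ = 24.2×2.22×-21.3 + 268×2.22×114 = 66681
Σ ṁᵢCp,ᵢ = 24.2×2.22 + 268×2.22 = 648.68
T_out = 66681 / 648.68 = 102.79 °C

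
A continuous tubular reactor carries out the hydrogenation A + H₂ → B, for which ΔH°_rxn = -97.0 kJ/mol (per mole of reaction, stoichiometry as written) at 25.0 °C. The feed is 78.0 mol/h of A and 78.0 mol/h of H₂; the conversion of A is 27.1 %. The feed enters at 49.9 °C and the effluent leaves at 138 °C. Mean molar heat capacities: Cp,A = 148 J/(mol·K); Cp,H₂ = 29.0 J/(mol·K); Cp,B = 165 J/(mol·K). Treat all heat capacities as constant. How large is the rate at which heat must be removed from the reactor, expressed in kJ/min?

Q_out = 14.4 kJ/min

Extent of reaction ξ = 0.271 × 78.0 = 21.138 mol/h
Reaction term: ξ·ΔH°_rxn = 21.138 × -97.0 = -2050.4 kJ/h
Sensible, feed 49.9→25 °C: -343.77 kJ/h
Outlet flows (mol/h): A 56.862, H₂ 56.862, B 21.138
Sensible, products 25→138 °C: 1531.4 kJ/h
Q = ΔH = -862.74 kJ/h = -0.23965 kW
Heat removed = 14.379 kJ/min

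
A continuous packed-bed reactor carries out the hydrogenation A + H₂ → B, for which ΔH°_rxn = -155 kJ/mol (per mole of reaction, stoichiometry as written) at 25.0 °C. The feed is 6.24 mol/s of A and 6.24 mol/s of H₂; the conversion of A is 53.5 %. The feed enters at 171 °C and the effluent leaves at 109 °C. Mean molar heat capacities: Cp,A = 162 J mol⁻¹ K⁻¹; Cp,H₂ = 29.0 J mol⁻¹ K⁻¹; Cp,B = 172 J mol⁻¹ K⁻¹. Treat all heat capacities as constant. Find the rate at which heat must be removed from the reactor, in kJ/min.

Q_out = 35800 kJ/min

Extent of reaction ξ = 0.535 × 6.24 = 3.3384 mol/s
Reaction term: ξ·ΔH°_rxn = 3.3384 × -155 = -517.45 kJ/s
Sensible, feed 171→25 °C: -174.01 kJ/s
Outlet flows (mol/s): A 2.9016, H₂ 2.9016, B 3.3384
Sensible, products 25→109 °C: 94.786 kJ/s
Q = ΔH = -596.67 kJ/s = -596.67 kW
Heat removed = 35800 kJ/min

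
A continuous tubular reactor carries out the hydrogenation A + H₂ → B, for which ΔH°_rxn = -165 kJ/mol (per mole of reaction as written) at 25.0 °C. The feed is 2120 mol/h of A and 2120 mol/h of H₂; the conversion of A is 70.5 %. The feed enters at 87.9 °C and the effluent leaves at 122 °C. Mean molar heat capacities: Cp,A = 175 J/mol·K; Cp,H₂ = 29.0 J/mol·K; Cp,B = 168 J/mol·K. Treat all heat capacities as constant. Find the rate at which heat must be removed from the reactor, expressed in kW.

Q_out = 65.9 kW

Extent of reaction ξ = 0.705 × 2120 = 1494.6 mol/h
Reaction term: ξ·ΔH°_rxn = 1494.6 × -165 = -246610 kJ/h
Sensible, feed 87.9→25 °C: -27203 kJ/h
Outlet flows (mol/h): A 625.4, H₂ 625.4, B 1494.6
Sensible, products 25→122 °C: 36731 kJ/h
Q = ΔH = -237080 kJ/h = -65.856 kW
Heat removed = 65.856 kW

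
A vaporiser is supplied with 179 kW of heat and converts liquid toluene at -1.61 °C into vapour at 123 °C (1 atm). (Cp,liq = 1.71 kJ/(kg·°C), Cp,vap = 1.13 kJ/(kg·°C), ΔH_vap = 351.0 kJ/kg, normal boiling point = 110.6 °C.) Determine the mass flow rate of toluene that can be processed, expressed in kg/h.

Δh = 1.71×(110.6−-1.61) + 351.0 + 1.13×(123−110.6) = 556.89 kJ/kg
Q = 179 kW = 179 kJ/s = 644400 kJ/h
ṁ = Q/Δh = 644400 / 556.89 = 1157.1 kg/h

ṁ = 1160 kg/h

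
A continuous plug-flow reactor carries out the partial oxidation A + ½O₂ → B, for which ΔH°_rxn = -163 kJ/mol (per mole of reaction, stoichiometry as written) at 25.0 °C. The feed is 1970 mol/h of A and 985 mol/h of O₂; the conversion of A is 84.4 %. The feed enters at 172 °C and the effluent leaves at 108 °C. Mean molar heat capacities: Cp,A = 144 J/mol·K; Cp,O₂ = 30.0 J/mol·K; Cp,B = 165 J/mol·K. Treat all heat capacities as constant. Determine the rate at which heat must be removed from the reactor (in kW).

Q_out = 80.6 kW

Extent of reaction ξ = 0.844 × 1970 = 1662.7 mol/h
Reaction term: ξ·ΔH°_rxn = 1662.7 × -163 = -271020 kJ/h
Sensible, feed 172→25 °C: -46045 kJ/h
Outlet flows (mol/h): A 307.32, O₂ 153.66, B 1662.7
Sensible, products 25→108 °C: 26826 kJ/h
Q = ΔH = -290240 kJ/h = -80.621 kW
Heat removed = 80.621 kW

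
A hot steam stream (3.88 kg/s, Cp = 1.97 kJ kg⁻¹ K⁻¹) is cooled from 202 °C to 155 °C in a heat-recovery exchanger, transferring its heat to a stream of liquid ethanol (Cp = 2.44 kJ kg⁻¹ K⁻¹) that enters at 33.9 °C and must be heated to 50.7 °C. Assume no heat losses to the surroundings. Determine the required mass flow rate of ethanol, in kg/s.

Heat released by hot stream: Q = 3.88 × 1.97 × (202 − 155) = 359.25 kJ/s
Energy balance on cold side (adiabatic exchanger): Q = ṁ_c·Cp_c·(T_c,out − T_c,in)
ṁ_c = 359.25 / [2.44 × (50.7 − 33.9)] = 8.7639 kg/s

ṁ_c = 8.76 kg/s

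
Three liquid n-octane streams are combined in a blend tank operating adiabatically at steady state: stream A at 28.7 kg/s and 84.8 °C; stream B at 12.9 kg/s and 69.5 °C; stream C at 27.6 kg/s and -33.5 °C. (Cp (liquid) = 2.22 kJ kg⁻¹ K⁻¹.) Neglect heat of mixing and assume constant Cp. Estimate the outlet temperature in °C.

No heat crosses the boundary, so H_out = H_in.
T_out = Σ ṁᵢCp,ᵢTᵢ / Σ ṁᵢCp,ᵢ
      = 5340.7 / 153.62 = 34.765 °C

T_out = 34.8 °C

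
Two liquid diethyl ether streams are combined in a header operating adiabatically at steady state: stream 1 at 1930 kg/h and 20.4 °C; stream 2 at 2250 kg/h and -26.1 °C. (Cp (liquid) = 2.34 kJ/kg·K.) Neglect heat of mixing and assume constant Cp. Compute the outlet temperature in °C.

No heat crosses the boundary, so H_out = H_in.
Σ ṁᵢCp,ᵢTᵢ = 1930×2.34×20.4 + 2250×2.34×-26.1 = -45286
Σ ṁᵢCp,ᵢ = 1930×2.34 + 2250×2.34 = 9781.2
T_out = -45286 / 9781.2 = -4.6299 °C

T_out = -4.63 °C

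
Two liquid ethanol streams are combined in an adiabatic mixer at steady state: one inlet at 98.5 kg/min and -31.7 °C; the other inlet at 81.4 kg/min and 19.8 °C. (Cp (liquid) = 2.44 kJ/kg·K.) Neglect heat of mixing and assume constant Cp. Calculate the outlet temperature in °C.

Energy balance with Q = 0: Σ ṁᵢCp,ᵢ(T_out − Tᵢ) = 0
T_out = Σ ṁᵢCp,ᵢTᵢ / Σ ṁᵢCp,ᵢ
      = -3686.2 / 438.96 = -8.3976 °C

T_out = -8.40 °C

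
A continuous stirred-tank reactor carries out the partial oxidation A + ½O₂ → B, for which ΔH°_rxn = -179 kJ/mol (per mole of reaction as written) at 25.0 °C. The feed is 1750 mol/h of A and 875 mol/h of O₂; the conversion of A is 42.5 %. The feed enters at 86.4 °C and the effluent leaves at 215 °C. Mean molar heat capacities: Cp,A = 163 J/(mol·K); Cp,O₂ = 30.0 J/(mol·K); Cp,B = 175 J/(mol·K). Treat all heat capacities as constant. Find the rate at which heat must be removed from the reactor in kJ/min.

Extent of reaction ξ = 0.425 × 1750 = 743.75 mol/h
Reaction term: ξ·ΔH°_rxn = 743.75 × -179 = -133130 kJ/h
Sensible, feed 86.4→25 °C: -19126 kJ/h
Outlet flows (mol/h): A 1006.2, O₂ 503.12, B 743.75
Sensible, products 25→215 °C: 58761 kJ/h
Q = ΔH = -93496 kJ/h = -25.971 kW
Heat removed = 1558.3 kJ/min

Q_out = 1560 kJ/min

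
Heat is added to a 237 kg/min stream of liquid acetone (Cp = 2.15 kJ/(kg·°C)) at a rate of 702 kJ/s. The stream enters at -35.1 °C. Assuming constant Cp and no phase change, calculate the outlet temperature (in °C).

Q = 702 kJ/s = 42120 kJ/min
ΔT = Q/(ṁ·Cp) = 42120/(237×2.15) = 82.661 K
T_out = -35.1 + 82.661 = 47.561 °C

T_out = 47.6 °C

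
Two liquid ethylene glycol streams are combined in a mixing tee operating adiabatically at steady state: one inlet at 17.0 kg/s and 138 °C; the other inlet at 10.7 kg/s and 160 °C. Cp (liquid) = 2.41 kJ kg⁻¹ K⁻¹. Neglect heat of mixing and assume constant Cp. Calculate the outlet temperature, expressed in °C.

No heat crosses the boundary, so H_out = H_in.
Σ ṁᵢCp,ᵢTᵢ = 17.0×2.41×138 + 10.7×2.41×160 = 9779.8
Σ ṁᵢCp,ᵢ = 17.0×2.41 + 10.7×2.41 = 66.757
T_out = 9779.8 / 66.757 = 146.5 °C

T_out = 146 °C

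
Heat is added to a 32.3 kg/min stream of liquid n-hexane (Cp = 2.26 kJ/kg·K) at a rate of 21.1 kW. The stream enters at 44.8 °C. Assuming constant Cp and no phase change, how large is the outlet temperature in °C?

T_out = 62.1 °C

Q = 21.1 kW = 1266 kJ/min
ΔT = Q/(ṁ·Cp) = 1266/(32.3×2.26) = 17.343 K
T_out = 44.8 + 17.343 = 62.143 °C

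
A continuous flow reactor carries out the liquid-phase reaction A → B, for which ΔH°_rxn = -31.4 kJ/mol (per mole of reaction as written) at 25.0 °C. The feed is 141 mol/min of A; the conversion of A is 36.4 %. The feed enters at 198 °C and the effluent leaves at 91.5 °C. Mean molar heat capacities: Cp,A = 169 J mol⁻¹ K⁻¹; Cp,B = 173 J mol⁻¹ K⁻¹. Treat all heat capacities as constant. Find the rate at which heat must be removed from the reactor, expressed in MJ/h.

Extent of reaction ξ = 0.364 × 141 = 51.324 mol/min
Reaction term: ξ·ΔH°_rxn = 51.324 × -31.4 = -1611.6 kJ/min
Sensible, feed 198→25 °C: -4122.4 kJ/min
Outlet flows (mol/min): A 89.676, B 51.324
Sensible, products 25→91.5 °C: 1598.3 kJ/min
Q = ΔH = -4135.7 kJ/min = -68.928 kW
Heat removed = 248.14 MJ/h

Q_out = 248 MJ/h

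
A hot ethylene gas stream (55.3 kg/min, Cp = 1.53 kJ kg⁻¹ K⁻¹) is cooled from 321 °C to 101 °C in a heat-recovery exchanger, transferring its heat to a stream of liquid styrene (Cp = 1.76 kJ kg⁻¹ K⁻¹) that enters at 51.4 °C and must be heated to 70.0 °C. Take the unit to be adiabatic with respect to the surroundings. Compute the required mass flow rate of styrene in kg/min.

Heat released by hot stream: Q = 55.3 × 1.53 × (321 − 101) = 18614 kJ/min
Energy balance on cold side (adiabatic exchanger): Q = ṁ_c·Cp_c·(T_c,out − T_c,in)
ṁ_c = 18614 / [1.76 × (70.0 − 51.4)] = 568.61 kg/min

ṁ_c = 569 kg/min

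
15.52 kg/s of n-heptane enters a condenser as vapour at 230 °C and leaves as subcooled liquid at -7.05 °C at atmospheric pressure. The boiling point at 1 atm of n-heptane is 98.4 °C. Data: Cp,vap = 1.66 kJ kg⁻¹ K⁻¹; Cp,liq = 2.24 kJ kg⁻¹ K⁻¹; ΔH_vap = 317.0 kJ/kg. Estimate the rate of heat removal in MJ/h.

vapour 230→98.4 °C: -218.46 kJ/kg
condensation at 98.4 °C: -317 kJ/kg
liquid 98.4→-7.05 °C: -236.21 kJ/kg
Δh = -218.46 + -317 + -236.21 = -771.66 kJ/kg
Q = ṁ·Δh = 15.52 kg/s × -771.66 kJ/kg = -11976 kJ/s
|Q| = 11976 kW = 43114 MJ/h

Q_c = 43100 MJ/h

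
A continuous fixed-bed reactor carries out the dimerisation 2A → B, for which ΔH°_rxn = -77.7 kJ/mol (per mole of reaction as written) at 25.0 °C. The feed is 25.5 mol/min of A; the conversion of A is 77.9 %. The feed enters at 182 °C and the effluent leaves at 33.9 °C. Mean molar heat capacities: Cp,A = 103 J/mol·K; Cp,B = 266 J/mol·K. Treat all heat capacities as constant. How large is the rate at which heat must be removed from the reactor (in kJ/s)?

Extent of reaction ξ = 0.779 × 25.5 / 2 = 9.9322 mol/min
Reaction term: ξ·ΔH°_rxn = 9.9322 × -77.7 = -771.74 kJ/min
Sensible, feed 182→25 °C: -412.36 kJ/min
Outlet flows (mol/min): A 5.6355, B 9.9322
Sensible, products 25→33.9 °C: 28.68 kJ/min
Q = ΔH = -1155.4 kJ/min = -19.257 kW
Heat removed = 19.257 kJ/s

Q_out = 19.3 kJ/s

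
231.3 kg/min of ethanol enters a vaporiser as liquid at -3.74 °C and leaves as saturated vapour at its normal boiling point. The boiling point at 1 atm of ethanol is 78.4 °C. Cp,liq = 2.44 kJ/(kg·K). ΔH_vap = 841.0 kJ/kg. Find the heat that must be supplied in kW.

Q = 4010 kW

liquid -3.74→78.4 °C: 200.42 kJ/kg
vaporisation at 78.4 °C: 841 kJ/kg
Δh = 200.42 + 841 = 1041.4 kJ/kg
Q = ṁ·Δh = 231.3 kg/min × 1041.4 kJ/kg = 240880 kJ/min
|Q| = 4014.7 kW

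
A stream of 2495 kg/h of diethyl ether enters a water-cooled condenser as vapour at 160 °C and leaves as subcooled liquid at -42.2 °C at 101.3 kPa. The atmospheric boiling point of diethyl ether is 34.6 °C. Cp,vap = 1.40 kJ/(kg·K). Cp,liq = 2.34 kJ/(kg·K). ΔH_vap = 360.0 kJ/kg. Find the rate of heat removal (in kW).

vapour 160→34.6 °C: -175.56 kJ/kg
condensation at 34.6 °C: -360 kJ/kg
liquid 34.6→-42.2 °C: -179.71 kJ/kg
Δh = -175.56 + -360 + -179.71 = -715.27 kJ/kg
Q = ṁ·Δh = 2495 kg/h × -715.27 kJ/kg = -1.7846e+06 kJ/h
|Q| = 495.72 kW

Q_c = 496 kW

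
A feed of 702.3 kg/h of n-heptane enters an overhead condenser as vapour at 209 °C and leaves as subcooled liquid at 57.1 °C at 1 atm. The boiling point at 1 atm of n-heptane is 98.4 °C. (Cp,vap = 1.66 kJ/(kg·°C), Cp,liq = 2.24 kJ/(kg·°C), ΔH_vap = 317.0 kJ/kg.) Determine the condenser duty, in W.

Q_c = 116000 W

vapour 209→98.4 °C: -183.6 kJ/kg
condensation at 98.4 °C: -317 kJ/kg
liquid 98.4→57.1 °C: -92.512 kJ/kg
Δh = -183.6 + -317 + -92.512 = -593.11 kJ/kg
Q = ṁ·Δh = 702.3 kg/h × -593.11 kJ/kg = -416540 kJ/h
|Q| = 115.71 kW = 115710 W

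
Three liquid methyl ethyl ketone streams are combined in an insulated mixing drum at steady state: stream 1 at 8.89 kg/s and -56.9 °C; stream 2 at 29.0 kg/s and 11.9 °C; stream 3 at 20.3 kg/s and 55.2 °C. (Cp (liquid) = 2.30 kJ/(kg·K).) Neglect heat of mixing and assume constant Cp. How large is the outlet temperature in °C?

Energy balance with Q = 0: Σ ṁᵢCp,ᵢ(T_out − Tᵢ) = 0
T_out = Σ ṁᵢCp,ᵢTᵢ / Σ ṁᵢCp,ᵢ
      = 2207.6 / 133.84 = 16.495 °C

T_out = 16.5 °C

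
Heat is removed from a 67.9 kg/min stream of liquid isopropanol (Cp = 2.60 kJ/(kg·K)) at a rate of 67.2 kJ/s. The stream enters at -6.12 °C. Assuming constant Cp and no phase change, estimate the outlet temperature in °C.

Q = 67.2 kJ/s = 4032 kJ/min
ΔT = Q/(ṁ·Cp) = 4032/(67.9×2.60) = 22.839 K
T_out = -6.12 − 22.839 = -28.959 °C

T_out = -29.0 °C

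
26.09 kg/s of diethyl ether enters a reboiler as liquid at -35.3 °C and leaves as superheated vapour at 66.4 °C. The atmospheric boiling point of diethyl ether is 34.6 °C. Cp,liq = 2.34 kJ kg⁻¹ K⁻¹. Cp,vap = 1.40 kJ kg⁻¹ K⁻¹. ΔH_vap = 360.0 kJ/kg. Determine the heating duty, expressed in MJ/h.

Q = 53400 MJ/h

liquid -35.3→34.6 °C: 163.57 kJ/kg
vaporisation at 34.6 °C: 360 kJ/kg
vapour 34.6→66.4 °C: 44.52 kJ/kg
Δh = 163.57 + 360 + 44.52 = 568.09 kJ/kg
Q = ṁ·Δh = 26.09 kg/s × 568.09 kJ/kg = 14821 kJ/s
|Q| = 14821 kW = 53357 MJ/h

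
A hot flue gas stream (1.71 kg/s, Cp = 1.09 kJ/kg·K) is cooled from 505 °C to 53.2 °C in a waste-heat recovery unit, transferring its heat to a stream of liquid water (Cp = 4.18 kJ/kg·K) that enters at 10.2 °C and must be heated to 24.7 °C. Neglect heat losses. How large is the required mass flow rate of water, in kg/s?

ṁ_c = 13.9 kg/s

Heat released by hot stream: Q = 1.71 × 1.09 × (505 − 53.2) = 842.11 kJ/s
Energy balance on cold side (adiabatic exchanger): Q = ṁ_c·Cp_c·(T_c,out − T_c,in)
ṁ_c = 842.11 / [4.18 × (24.7 − 10.2)] = 13.894 kg/s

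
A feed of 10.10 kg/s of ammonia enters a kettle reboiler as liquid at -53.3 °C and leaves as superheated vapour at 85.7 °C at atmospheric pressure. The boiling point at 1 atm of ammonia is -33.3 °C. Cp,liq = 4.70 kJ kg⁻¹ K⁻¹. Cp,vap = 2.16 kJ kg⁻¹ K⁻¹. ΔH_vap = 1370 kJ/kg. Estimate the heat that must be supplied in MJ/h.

liquid -53.3→-33.3 °C: 94 kJ/kg
vaporisation at -33.3 °C: 1370 kJ/kg
vapour -33.3→85.7 °C: 257.04 kJ/kg
Δh = 94 + 1370 + 257.04 = 1721 kJ/kg
Q = ṁ·Δh = 10.10 kg/s × 1721 kJ/kg = 17383 kJ/s
|Q| = 17383 kW = 62577 MJ/h

Q = 62600 MJ/h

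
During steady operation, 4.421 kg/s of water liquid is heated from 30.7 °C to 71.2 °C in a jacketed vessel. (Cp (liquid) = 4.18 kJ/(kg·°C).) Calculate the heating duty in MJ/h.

Q = 2690 MJ/h

Q = ṁ·Cp·ΔT = 4.421 × 4.18 × (71.2 − 30.7) = 748.43 kJ/s
Heating duty = 2694.4 MJ/h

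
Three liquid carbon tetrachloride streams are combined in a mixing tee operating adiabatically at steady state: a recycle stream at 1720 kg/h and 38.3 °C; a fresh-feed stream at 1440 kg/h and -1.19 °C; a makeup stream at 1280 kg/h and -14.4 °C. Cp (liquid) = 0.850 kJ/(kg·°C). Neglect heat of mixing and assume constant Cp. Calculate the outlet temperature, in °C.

Energy balance with Q = 0: Σ ṁᵢCp,ᵢ(T_out − Tᵢ) = 0
T_out = Σ ṁᵢCp,ᵢTᵢ / Σ ṁᵢCp,ᵢ
      = 38871 / 3774 = 10.3 °C

T_out = 10.3 °C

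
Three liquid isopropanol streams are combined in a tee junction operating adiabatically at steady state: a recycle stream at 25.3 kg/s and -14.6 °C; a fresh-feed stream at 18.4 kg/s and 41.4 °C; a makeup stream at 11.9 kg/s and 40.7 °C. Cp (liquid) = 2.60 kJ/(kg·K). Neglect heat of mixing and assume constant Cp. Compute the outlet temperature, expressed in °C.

T_out = 15.8 °C

No heat crosses the boundary, so H_out = H_in.
T_out = Σ ṁᵢCp,ᵢTᵢ / Σ ṁᵢCp,ᵢ
      = 2279.4 / 144.56 = 15.768 °C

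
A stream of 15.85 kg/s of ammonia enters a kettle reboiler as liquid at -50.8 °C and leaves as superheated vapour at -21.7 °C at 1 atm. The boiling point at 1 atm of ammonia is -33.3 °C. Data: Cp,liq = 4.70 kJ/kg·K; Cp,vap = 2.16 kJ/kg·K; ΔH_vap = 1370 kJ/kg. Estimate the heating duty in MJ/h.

Q = 84300 MJ/h

liquid -50.8→-33.3 °C: 82.25 kJ/kg
vaporisation at -33.3 °C: 1370 kJ/kg
vapour -33.3→-21.7 °C: 25.056 kJ/kg
Δh = 82.25 + 1370 + 25.056 = 1477.3 kJ/kg
Q = ṁ·Δh = 15.85 kg/s × 1477.3 kJ/kg = 23415 kJ/s
|Q| = 23415 kW = 84295 MJ/h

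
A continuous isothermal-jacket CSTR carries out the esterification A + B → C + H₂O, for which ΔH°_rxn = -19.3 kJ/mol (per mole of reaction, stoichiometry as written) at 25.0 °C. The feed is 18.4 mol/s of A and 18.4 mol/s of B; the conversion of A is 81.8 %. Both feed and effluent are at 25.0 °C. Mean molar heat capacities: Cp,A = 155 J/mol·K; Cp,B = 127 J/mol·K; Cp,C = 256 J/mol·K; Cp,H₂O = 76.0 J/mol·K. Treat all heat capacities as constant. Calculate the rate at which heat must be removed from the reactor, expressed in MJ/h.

Extent of reaction ξ = 0.818 × 18.4 = 15.051 mol/s
Reaction term: ξ·ΔH°_rxn = 15.051 × -19.3 = -290.49 kJ/s
Q = ΔH = -290.49 kJ/s = -290.49 kW
Heat removed = 1045.8 MJ/h

Q_out = 1050 MJ/h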